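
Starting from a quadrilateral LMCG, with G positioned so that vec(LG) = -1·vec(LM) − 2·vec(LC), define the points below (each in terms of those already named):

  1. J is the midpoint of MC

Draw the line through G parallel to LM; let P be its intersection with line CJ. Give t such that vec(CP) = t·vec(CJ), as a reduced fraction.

Assign L = (0, 0), M = (1, 0), C = (0, 1), G = (-1, -2) — the answer is frame-independent, so this choice is without loss of generality.
1. J is the midpoint of MC ⇒ J = (1/2, 1/2)
through G parallel to LM: direction (1, 0); meets CJ at P = (3, -2)
P = C + t·(J−C) with t = 6

t = 6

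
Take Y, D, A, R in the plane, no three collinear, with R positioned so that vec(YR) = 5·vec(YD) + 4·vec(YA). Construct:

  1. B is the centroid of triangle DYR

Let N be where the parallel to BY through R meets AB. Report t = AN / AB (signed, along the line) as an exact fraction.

t = 1/3

Work in coordinates with Y = (0, 0), D = (1, 0), A = (0, 1), R = (5, 4).
1. B is the centroid of triangle DYR ⇒ B = (2, 4/3)
through R parallel to BY: direction (-2, -4/3); meets AB at N = (2/3, 10/9)
N = A + t·(B−A) with t = 1/3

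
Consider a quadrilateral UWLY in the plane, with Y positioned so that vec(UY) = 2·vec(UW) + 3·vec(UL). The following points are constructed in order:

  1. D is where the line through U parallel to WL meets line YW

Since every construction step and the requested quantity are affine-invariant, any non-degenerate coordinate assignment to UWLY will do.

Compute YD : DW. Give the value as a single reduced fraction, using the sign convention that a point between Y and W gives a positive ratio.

YD:DW = -5

Set U = (0, 0), W = (1, 0), L = (0, 1), Y = (2, 3); any affine frame gives the same invariant.
1. D is where the line through U parallel to WL meets line YW ⇒ D = (3/4, -3/4)
D = Y + t·(W−Y) with t = 5/4, so YD:DW = t:(1−t) = 5/4:-1/4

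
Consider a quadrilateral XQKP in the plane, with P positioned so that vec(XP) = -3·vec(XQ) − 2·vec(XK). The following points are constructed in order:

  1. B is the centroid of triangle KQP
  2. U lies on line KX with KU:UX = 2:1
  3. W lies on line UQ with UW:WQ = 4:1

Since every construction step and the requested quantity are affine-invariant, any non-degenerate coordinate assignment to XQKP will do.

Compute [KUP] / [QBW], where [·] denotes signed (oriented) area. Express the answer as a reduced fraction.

[KUP]:[QBW] = 45/4

Choose coordinates X = (0, 0), Q = (1, 0), K = (0, 1), P = (-3, -2).
1. B is the centroid of triangle KQP ⇒ B = (-2/3, -1/3)
2. U lies on line KX with KU:UX = 2:1 ⇒ U = (0, 1/3)
3. W lies on line UQ with UW:WQ = 4:1 ⇒ W = (4/5, 1/15)
2·[KUP] = -2, 2·[QBW] = -8/45
[KUP]:[QBW] = -2:-8/45 = 45/4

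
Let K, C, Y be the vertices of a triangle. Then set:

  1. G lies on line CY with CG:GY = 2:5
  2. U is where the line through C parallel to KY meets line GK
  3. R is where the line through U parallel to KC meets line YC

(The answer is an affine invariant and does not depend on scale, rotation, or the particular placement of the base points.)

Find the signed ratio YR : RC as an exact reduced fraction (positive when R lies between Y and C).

Choose coordinates K = (0, 0), C = (1, 0), Y = (0, 1).
1. G lies on line CY with CG:GY = 2:5 ⇒ G = (5/7, 2/7)
2. U is where the line through C parallel to KY meets line GK ⇒ U = (1, 2/5)
3. R is where the line through U parallel to KC meets line YC ⇒ R = (3/5, 2/5)
R = Y + t·(C−Y) with t = 3/5, so YR:RC = t:(1−t) = 3/5:2/5

YR:RC = 3/2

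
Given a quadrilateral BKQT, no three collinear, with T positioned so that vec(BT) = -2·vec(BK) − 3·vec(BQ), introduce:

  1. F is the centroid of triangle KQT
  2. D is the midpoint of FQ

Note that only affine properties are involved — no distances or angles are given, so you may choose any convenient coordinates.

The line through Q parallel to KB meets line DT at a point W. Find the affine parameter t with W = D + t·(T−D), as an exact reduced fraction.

t = -5/19

Choose coordinates B = (0, 0), K = (1, 0), Q = (0, 1), T = (-2, -3).
1. F is the centroid of triangle KQT ⇒ F = (-1/3, -2/3)
2. D is the midpoint of FQ ⇒ D = (-1/6, 1/6)
through Q parallel to KB: direction (-1, 0); meets DT at W = (6/19, 1)
W = D + t·(T−D) with t = -5/19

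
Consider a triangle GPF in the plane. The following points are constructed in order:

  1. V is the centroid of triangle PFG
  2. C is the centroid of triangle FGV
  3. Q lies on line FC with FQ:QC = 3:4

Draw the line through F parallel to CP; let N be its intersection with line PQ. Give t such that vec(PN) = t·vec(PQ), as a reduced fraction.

t = 7/4

Choose coordinates G = (0, 0), P = (1, 0), F = (0, 1).
1. V is the centroid of triangle PFG ⇒ V = (1/3, 1/3)
2. C is the centroid of triangle FGV ⇒ C = (1/9, 4/9)
3. Q lies on line FC with FQ:QC = 3:4 ⇒ Q = (1/21, 16/21)
through F parallel to CP: direction (8/9, -4/9); meets PQ at N = (-2/3, 4/3)
N = P + t·(Q−P) with t = 7/4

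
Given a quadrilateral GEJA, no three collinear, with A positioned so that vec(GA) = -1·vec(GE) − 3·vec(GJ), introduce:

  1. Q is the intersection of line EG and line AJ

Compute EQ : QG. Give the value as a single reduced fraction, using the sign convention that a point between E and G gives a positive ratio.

Assign G = (0, 0), E = (1, 0), J = (0, 1), A = (-1, -3) — the answer is frame-independent, so this choice is without loss of generality.
1. Q is the intersection of line EG and line AJ ⇒ Q = (-1/4, 0)
Q = E + t·(G−E) with t = 5/4, so EQ:QG = t:(1−t) = 5/4:-1/4

EQ:QG = -5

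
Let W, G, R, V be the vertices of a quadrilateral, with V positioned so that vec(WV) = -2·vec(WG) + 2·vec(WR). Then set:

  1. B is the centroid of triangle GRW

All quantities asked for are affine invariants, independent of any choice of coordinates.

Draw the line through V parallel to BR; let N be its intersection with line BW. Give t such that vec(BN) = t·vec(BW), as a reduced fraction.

t = 3

Work in coordinates with W = (0, 0), G = (1, 0), R = (0, 1), V = (-2, 2).
1. B is the centroid of triangle GRW ⇒ B = (1/3, 1/3)
through V parallel to BR: direction (-1/3, 2/3); meets BW at N = (-2/3, -2/3)
N = B + t·(W−B) with t = 3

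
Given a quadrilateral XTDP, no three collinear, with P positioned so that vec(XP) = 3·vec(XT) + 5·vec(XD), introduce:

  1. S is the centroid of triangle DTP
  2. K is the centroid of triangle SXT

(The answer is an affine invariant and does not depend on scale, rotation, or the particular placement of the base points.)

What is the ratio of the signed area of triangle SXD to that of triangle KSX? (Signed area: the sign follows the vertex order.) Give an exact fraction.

Assign X = (0, 0), T = (1, 0), D = (0, 1), P = (3, 5) — the answer is frame-independent, so this choice is without loss of generality.
1. S is the centroid of triangle DTP ⇒ S = (4/3, 2)
2. K is the centroid of triangle SXT ⇒ K = (7/9, 2/3)
2·[SXD] = -4/3, 2·[KSX] = 2/3
[SXD]:[KSX] = -4/3:2/3 = -2

[SXD]:[KSX] = -2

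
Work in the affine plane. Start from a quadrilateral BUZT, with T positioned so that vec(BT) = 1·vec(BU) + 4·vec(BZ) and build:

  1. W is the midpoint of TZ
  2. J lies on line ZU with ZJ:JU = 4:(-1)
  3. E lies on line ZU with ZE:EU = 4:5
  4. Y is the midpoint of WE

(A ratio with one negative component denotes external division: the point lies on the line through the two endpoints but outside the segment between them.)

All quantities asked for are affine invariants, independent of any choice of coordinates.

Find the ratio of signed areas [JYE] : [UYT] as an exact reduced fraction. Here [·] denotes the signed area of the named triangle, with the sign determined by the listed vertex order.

[JYE]:[UYT] = -8/19

Assign B = (0, 0), U = (1, 0), Z = (0, 1), T = (1, 4) — the answer is frame-independent, so this choice is without loss of generality.
1. W is the midpoint of TZ ⇒ W = (1/2, 5/2)
2. J lies on line ZU with ZJ:JU = 4:(-1) ⇒ J = (4/3, -1/3)
3. E lies on line ZU with ZE:EU = 4:5 ⇒ E = (4/9, 5/9)
4. Y is the midpoint of WE ⇒ Y = (17/36, 55/36)
2·[JYE] = 8/9, 2·[UYT] = -19/9
[JYE]:[UYT] = 8/9:-19/9 = -8/19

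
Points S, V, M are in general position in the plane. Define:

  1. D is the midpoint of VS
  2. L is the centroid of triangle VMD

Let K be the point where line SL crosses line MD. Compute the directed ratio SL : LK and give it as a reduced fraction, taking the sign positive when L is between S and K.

Choose coordinates S = (0, 0), V = (1, 0), M = (0, 1).
1. D is the midpoint of VS ⇒ D = (1/2, 0)
2. L is the centroid of triangle VMD ⇒ L = (1/2, 1/3)
line SL meets MD at K = (3/8, 1/4)
L = S + t·(K−S) with t = 4/3, so SL:LK = 4/3:-1/3

SL:LK = -4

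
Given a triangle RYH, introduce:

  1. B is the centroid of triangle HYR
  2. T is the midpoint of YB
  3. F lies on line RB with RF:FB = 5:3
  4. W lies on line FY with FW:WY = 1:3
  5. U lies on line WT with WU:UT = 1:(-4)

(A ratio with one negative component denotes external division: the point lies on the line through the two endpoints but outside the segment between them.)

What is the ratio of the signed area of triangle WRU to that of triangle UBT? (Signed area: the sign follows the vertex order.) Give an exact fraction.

[WRU]:[UBT] = 7/36

Choose coordinates R = (0, 0), Y = (1, 0), H = (0, 1).
1. B is the centroid of triangle HYR ⇒ B = (1/3, 1/3)
2. T is the midpoint of YB ⇒ T = (2/3, 1/6)
3. F lies on line RB with RF:FB = 5:3 ⇒ F = (5/24, 5/24)
4. W lies on line FY with FW:WY = 1:3 ⇒ W = (13/32, 5/32)
5. U lies on line WT with WU:UT = 1:(-4) ⇒ U = (23/72, 11/72)
2·[WRU] = -7/576, 2·[UBT] = -1/16
[WRU]:[UBT] = -7/576:-1/16 = 7/36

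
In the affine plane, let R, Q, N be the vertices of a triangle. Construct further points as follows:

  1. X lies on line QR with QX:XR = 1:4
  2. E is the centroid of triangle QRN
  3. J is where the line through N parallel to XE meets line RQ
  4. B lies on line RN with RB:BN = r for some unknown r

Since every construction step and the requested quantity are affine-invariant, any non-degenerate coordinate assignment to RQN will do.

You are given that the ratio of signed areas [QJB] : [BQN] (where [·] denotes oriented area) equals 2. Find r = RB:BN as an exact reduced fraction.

r = 5

Work in coordinates with R = (0, 0), Q = (1, 0), N = (0, 1).
1. X lies on line QR with QX:XR = 1:4 ⇒ X = (4/5, 0)
2. E is the centroid of triangle QRN ⇒ E = (1/3, 1/3)
3. J is where the line through N parallel to XE meets line RQ ⇒ J = (7/5, 0)
4. With RB:BN = r, write λ = r/(r+1) so B = R + λ·(N−R); B is affine-linear in λ
Every point depending on B is an affine combination of B and λ-independent points, so each such coordinate is linear in λ; the λ² term in each signed area is a multiple of (N−R)×(N−R) = 0, so 2·[QJB] and 2·[BQN] are each linear in λ. Evaluating at λ=0 and λ=1:
  2·[QJB] = 2/5·λ,   2·[BQN] = −λ + 1
So [QJB]:[BQN] = (2/5·λ) / (−λ + 1). Setting this equal to 2:
  2/5·λ = 2·(−λ + 1)  ⇒  λ = 5/6
Then r = λ/(1−λ) = (5/6)/(1/6) = 5. Check: with r = 5, B = (0, 5/6) and [QJB]:[BQN] = 2 as required.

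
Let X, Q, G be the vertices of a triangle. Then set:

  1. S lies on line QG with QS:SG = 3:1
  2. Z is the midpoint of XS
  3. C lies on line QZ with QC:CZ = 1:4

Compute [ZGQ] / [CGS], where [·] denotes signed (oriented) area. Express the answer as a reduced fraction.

Set X = (0, 0), Q = (1, 0), G = (0, 1); any affine frame gives the same invariant.
1. S lies on line QG with QS:SG = 3:1 ⇒ S = (1/4, 3/4)
2. Z is the midpoint of XS ⇒ Z = (1/8, 3/8)
3. C lies on line QZ with QC:CZ = 1:4 ⇒ C = (33/40, 3/40)
2·[ZGQ] = -1/2, 2·[CGS] = -1/40
[ZGQ]:[CGS] = -1/2:-1/40 = 20

[ZGQ]:[CGS] = 20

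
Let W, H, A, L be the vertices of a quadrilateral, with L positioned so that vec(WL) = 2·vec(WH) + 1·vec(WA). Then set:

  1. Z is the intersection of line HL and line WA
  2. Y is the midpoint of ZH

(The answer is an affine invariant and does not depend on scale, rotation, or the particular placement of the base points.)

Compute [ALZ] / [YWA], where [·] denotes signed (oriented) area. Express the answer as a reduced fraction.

Assign W = (0, 0), H = (1, 0), A = (0, 1), L = (2, 1) — the answer is frame-independent, so this choice is without loss of generality.
1. Z is the intersection of line HL and line WA ⇒ Z = (0, -1)
2. Y is the midpoint of ZH ⇒ Y = (1/2, -1/2)
2·[ALZ] = -4, 2·[YWA] = -1/2
[ALZ]:[YWA] = -4:-1/2 = 8

[ALZ]:[YWA] = 8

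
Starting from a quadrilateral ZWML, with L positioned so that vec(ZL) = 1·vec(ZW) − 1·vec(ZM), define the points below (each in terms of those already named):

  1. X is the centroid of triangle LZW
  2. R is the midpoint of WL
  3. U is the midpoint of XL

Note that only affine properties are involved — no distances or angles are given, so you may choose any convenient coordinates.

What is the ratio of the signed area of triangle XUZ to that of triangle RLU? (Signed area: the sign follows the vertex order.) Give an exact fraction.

Work in coordinates with Z = (0, 0), W = (1, 0), M = (0, 1), L = (1, -1).
1. X is the centroid of triangle LZW ⇒ X = (2/3, -1/3)
2. R is the midpoint of WL ⇒ R = (1, -1/2)
3. U is the midpoint of XL ⇒ U = (5/6, -2/3)
2·[XUZ] = -1/6, 2·[RLU] = -1/12
[XUZ]:[RLU] = -1/6:-1/12 = 2

[XUZ]:[RLU] = 2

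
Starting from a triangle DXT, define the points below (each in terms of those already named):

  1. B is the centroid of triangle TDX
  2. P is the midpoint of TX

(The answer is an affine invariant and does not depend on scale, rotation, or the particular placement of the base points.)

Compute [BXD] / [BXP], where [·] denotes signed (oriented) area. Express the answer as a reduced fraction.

Choose coordinates D = (0, 0), X = (1, 0), T = (0, 1).
1. B is the centroid of triangle TDX ⇒ B = (1/3, 1/3)
2. P is the midpoint of TX ⇒ P = (1/2, 1/2)
2·[BXD] = -1/3, 2·[BXP] = 1/6
[BXD]:[BXP] = -1/3:1/6 = -2

[BXD]:[BXP] = -2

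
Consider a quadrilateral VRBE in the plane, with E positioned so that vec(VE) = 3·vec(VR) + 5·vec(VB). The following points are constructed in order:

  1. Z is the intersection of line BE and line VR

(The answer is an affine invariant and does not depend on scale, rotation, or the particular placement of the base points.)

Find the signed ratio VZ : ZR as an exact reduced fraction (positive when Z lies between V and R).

VZ:ZR = -3/7

Set V = (0, 0), R = (1, 0), B = (0, 1), E = (3, 5); any affine frame gives the same invariant.
1. Z is the intersection of line BE and line VR ⇒ Z = (-3/4, 0)
Z = V + t·(R−V) with t = -3/4, so VZ:ZR = t:(1−t) = -3/4:7/4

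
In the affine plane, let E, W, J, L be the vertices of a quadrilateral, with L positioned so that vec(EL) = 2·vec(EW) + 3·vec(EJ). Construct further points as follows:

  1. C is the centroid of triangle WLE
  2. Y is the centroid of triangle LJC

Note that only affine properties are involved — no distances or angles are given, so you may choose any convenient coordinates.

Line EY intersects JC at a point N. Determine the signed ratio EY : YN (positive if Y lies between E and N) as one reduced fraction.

EY:YN = -5/2

Assign E = (0, 0), W = (1, 0), J = (0, 1), L = (2, 3) — the answer is frame-independent, so this choice is without loss of generality.
1. C is the centroid of triangle WLE ⇒ C = (1, 1)
2. Y is the centroid of triangle LJC ⇒ Y = (1, 5/3)
line EY meets JC at N = (3/5, 1)
Y = E + t·(N−E) with t = 5/3, so EY:YN = 5/3:-2/3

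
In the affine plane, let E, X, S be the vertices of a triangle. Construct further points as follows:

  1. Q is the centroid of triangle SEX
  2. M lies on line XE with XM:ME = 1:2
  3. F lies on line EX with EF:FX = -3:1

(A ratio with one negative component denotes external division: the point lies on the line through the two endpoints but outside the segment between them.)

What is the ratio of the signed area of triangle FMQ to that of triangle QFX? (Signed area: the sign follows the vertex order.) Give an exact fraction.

Work in coordinates with E = (0, 0), X = (1, 0), S = (0, 1).
1. Q is the centroid of triangle SEX ⇒ Q = (1/3, 1/3)
2. M lies on line XE with XM:ME = 1:2 ⇒ M = (2/3, 0)
3. F lies on line EX with EF:FX = -3:1 ⇒ F = (3/2, 0)
2·[FMQ] = -5/18, 2·[QFX] = -1/6
[FMQ]:[QFX] = -5/18:-1/6 = 5/3

[FMQ]:[QFX] = 5/3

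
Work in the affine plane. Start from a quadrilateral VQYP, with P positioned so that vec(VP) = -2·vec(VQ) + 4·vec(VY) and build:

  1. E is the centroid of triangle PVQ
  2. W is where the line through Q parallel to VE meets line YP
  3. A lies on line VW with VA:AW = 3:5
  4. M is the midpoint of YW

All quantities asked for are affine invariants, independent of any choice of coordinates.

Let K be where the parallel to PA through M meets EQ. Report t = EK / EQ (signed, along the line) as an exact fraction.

Set V = (0, 0), Q = (1, 0), Y = (0, 1), P = (-2, 4); any affine frame gives the same invariant.
1. E is the centroid of triangle PVQ ⇒ E = (-1/3, 4/3)
2. W is where the line through Q parallel to VE meets line YP ⇒ W = (6/5, -4/5)
3. A lies on line VW with VA:AW = 3:5 ⇒ A = (9/20, -3/10)
4. M is the midpoint of YW ⇒ M = (3/5, 1/10)
through M parallel to PA: direction (49/20, -43/10); meets EQ at K = (15/74, 59/74)
K = E + t·(Q−E) with t = 119/296

t = 119/296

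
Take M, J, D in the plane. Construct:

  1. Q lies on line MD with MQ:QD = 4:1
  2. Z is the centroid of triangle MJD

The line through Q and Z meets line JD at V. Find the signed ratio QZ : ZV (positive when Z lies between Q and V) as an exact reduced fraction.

QZ:ZV = -2/5

Set M = (0, 0), J = (1, 0), D = (0, 1); any affine frame gives the same invariant.
1. Q lies on line MD with MQ:QD = 4:1 ⇒ Q = (0, 4/5)
2. Z is the centroid of triangle MJD ⇒ Z = (1/3, 1/3)
line QZ meets JD at V = (-1/2, 3/2)
Z = Q + t·(V−Q) with t = -2/3, so QZ:ZV = -2/3:5/3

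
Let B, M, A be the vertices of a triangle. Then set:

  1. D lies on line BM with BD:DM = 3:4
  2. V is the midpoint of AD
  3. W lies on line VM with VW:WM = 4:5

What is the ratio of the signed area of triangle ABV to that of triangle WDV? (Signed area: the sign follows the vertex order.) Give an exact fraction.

Assign B = (0, 0), M = (1, 0), A = (0, 1) — the answer is frame-independent, so this choice is without loss of generality.
1. D lies on line BM with BD:DM = 3:4 ⇒ D = (3/7, 0)
2. V is the midpoint of AD ⇒ V = (3/14, 1/2)
3. W lies on line VM with VW:WM = 4:5 ⇒ W = (71/126, 5/18)
2·[ABV] = 3/14, 2·[WDV] = -8/63
[ABV]:[WDV] = 3/14:-8/63 = -27/16

[ABV]:[WDV] = -27/16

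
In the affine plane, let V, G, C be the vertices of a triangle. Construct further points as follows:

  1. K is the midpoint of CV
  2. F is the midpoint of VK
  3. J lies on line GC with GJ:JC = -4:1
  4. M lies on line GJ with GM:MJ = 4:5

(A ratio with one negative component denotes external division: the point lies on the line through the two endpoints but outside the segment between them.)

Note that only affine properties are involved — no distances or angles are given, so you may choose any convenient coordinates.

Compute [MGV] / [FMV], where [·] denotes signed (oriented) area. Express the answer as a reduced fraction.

[MGV]:[FMV] = 64/11

Set V = (0, 0), G = (1, 0), C = (0, 1); any affine frame gives the same invariant.
1. K is the midpoint of CV ⇒ K = (0, 1/2)
2. F is the midpoint of VK ⇒ F = (0, 1/4)
3. J lies on line GC with GJ:JC = -4:1 ⇒ J = (-1/3, 4/3)
4. M lies on line GJ with GM:MJ = 4:5 ⇒ M = (11/27, 16/27)
2·[MGV] = -16/27, 2·[FMV] = -11/108
[MGV]:[FMV] = -16/27:-11/108 = 64/11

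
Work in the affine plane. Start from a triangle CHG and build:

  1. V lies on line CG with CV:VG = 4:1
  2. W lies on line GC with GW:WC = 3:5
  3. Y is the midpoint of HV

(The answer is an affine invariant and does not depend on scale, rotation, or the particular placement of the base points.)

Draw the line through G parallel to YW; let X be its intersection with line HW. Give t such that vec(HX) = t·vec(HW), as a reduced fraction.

t = 22/7

Assign C = (0, 0), H = (1, 0), G = (0, 1) — the answer is frame-independent, so this choice is without loss of generality.
1. V lies on line CG with CV:VG = 4:1 ⇒ V = (0, 4/5)
2. W lies on line GC with GW:WC = 3:5 ⇒ W = (0, 5/8)
3. Y is the midpoint of HV ⇒ Y = (1/2, 2/5)
through G parallel to YW: direction (-1/2, 9/40); meets HW at X = (-15/7, 55/28)
X = H + t·(W−H) with t = 22/7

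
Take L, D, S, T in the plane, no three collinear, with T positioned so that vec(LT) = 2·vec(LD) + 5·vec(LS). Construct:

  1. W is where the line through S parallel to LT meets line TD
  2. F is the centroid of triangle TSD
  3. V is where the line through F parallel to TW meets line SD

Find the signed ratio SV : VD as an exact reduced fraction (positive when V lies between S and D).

Choose coordinates L = (0, 0), D = (1, 0), S = (0, 1), T = (2, 5).
1. W is where the line through S parallel to LT meets line TD ⇒ W = (12/5, 7)
2. F is the centroid of triangle TSD ⇒ F = (1, 2)
3. V is where the line through F parallel to TW meets line SD ⇒ V = (2/3, 1/3)
V = S + t·(D−S) with t = 2/3, so SV:VD = t:(1−t) = 2/3:1/3

SV:VD = 2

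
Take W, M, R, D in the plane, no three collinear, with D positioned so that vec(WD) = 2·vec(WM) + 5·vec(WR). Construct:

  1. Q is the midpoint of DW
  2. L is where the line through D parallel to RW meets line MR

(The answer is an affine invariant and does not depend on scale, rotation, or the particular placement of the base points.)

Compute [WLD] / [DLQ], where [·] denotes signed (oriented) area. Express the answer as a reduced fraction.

[WLD]:[DLQ] = -2

Assign W = (0, 0), M = (1, 0), R = (0, 1), D = (2, 5) — the answer is frame-independent, so this choice is without loss of generality.
1. Q is the midpoint of DW ⇒ Q = (1, 5/2)
2. L is where the line through D parallel to RW meets line MR ⇒ L = (2, -1)
2·[WLD] = 12, 2·[DLQ] = -6
[WLD]:[DLQ] = 12:-6 = -2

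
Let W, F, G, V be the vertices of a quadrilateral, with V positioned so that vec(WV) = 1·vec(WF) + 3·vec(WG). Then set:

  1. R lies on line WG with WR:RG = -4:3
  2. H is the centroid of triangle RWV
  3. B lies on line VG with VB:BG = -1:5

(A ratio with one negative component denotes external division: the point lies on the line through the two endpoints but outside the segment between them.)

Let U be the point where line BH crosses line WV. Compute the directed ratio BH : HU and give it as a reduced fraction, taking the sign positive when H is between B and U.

BH:HU = -19/16

Work in coordinates with W = (0, 0), F = (1, 0), G = (0, 1), V = (1, 3).
1. R lies on line WG with WR:RG = -4:3 ⇒ R = (0, 4)
2. H is the centroid of triangle RWV ⇒ H = (1/3, 7/3)
3. B lies on line VG with VB:BG = -1:5 ⇒ B = (5/4, 7/2)
line BH meets WV at U = (21/19, 63/19)
H = B + t·(U−B) with t = 19/3, so BH:HU = 19/3:-16/3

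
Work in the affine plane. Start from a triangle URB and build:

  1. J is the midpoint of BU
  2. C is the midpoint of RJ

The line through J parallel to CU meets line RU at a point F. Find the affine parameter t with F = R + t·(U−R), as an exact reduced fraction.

t = 2

Assign U = (0, 0), R = (1, 0), B = (0, 1) — the answer is frame-independent, so this choice is without loss of generality.
1. J is the midpoint of BU ⇒ J = (0, 1/2)
2. C is the midpoint of RJ ⇒ C = (1/2, 1/4)
through J parallel to CU: direction (-1/2, -1/4); meets RU at F = (-1, 0)
F = R + t·(U−R) with t = 2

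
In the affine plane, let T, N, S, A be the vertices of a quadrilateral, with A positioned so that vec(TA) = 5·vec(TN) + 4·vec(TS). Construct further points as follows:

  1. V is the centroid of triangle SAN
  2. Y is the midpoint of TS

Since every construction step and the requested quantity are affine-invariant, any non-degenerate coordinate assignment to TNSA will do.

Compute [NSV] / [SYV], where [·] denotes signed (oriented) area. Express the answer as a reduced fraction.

Work in coordinates with T = (0, 0), N = (1, 0), S = (0, 1), A = (5, 4).
1. V is the centroid of triangle SAN ⇒ V = (2, 5/3)
2. Y is the midpoint of TS ⇒ Y = (0, 1/2)
2·[NSV] = -8/3, 2·[SYV] = 1
[NSV]:[SYV] = -8/3:1 = -8/3

[NSV]:[SYV] = -8/3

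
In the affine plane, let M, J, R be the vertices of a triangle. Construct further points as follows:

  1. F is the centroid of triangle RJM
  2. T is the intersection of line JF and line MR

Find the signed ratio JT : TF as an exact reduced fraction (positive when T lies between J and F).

Choose coordinates M = (0, 0), J = (1, 0), R = (0, 1).
1. F is the centroid of triangle RJM ⇒ F = (1/3, 1/3)
2. T is the intersection of line JF and line MR ⇒ T = (0, 1/2)
T = J + t·(F−J) with t = 3/2, so JT:TF = t:(1−t) = 3/2:-1/2

JT:TF = -3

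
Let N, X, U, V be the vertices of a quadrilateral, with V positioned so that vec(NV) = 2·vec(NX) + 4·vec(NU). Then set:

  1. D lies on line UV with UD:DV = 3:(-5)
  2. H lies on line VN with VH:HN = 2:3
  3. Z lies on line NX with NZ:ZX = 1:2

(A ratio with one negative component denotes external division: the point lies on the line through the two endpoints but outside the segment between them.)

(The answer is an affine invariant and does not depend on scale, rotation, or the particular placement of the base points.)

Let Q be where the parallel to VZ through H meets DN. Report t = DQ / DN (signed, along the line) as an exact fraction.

Set N = (0, 0), X = (1, 0), U = (0, 1), V = (2, 4); any affine frame gives the same invariant.
1. D lies on line UV with UD:DV = 3:(-5) ⇒ D = (-3, -7/2)
2. H lies on line VN with VH:HN = 2:3 ⇒ H = (6/5, 12/5)
3. Z lies on line NX with NZ:ZX = 1:2 ⇒ Z = (1/3, 0)
through H parallel to VZ: direction (-5/3, -4); meets DN at Q = (72/185, 84/185)
Q = D + t·(N−D) with t = 209/185

t = 209/185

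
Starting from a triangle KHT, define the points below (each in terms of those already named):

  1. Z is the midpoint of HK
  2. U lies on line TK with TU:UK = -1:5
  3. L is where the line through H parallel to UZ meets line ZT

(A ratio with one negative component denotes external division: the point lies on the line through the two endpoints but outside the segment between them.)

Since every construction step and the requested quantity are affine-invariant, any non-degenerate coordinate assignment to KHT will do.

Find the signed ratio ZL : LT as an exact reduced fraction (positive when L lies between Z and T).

ZL:LT = -5/6

Assign K = (0, 0), H = (1, 0), T = (0, 1) — the answer is frame-independent, so this choice is without loss of generality.
1. Z is the midpoint of HK ⇒ Z = (1/2, 0)
2. U lies on line TK with TU:UK = -1:5 ⇒ U = (0, 5/4)
3. L is where the line through H parallel to UZ meets line ZT ⇒ L = (3, -5)
L = Z + t·(T−Z) with t = -5, so ZL:LT = t:(1−t) = -5:6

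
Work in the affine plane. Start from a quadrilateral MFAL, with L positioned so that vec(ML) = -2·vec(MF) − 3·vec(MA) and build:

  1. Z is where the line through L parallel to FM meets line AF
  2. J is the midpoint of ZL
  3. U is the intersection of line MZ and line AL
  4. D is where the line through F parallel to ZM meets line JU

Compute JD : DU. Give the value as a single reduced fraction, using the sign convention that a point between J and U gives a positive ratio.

Work in coordinates with M = (0, 0), F = (1, 0), A = (0, 1), L = (-2, -3).
1. Z is where the line through L parallel to FM meets line AF ⇒ Z = (4, -3)
2. J is the midpoint of ZL ⇒ J = (1, -3)
3. U is the intersection of line MZ and line AL ⇒ U = (-4/11, 3/11)
4. D is where the line through F parallel to ZM meets line JU ⇒ D = (-9/11, 15/11)
D = J + t·(U−J) with t = 4/3, so JD:DU = t:(1−t) = 4/3:-1/3

JD:DU = -4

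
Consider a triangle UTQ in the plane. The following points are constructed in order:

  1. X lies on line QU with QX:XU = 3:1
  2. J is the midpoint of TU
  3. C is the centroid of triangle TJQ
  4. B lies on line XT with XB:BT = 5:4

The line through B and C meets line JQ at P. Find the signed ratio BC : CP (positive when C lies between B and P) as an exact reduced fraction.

Choose coordinates U = (0, 0), T = (1, 0), Q = (0, 1).
1. X lies on line QU with QX:XU = 3:1 ⇒ X = (0, 1/4)
2. J is the midpoint of TU ⇒ J = (1/2, 0)
3. C is the centroid of triangle TJQ ⇒ C = (1/2, 1/3)
4. B lies on line XT with XB:BT = 5:4 ⇒ B = (5/9, 1/9)
line BC meets JQ at P = (2/3, -1/3)
C = B + t·(P−B) with t = -1/2, so BC:CP = -1/2:3/2

BC:CP = -1/3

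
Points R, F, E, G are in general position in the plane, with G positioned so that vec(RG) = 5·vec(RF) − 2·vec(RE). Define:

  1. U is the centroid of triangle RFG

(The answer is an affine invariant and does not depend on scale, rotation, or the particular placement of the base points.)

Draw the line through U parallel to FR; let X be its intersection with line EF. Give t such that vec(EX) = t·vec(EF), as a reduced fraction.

Assign R = (0, 0), F = (1, 0), E = (0, 1), G = (5, -2) — the answer is frame-independent, so this choice is without loss of generality.
1. U is the centroid of triangle RFG ⇒ U = (2, -2/3)
through U parallel to FR: direction (-1, 0); meets EF at X = (5/3, -2/3)
X = E + t·(F−E) with t = 5/3

t = 5/3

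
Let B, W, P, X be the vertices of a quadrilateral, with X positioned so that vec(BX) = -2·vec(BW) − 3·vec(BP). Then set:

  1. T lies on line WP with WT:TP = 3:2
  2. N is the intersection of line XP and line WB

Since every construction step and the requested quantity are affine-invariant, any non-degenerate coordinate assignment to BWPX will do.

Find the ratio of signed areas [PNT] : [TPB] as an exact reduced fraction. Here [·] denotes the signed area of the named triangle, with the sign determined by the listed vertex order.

Assign B = (0, 0), W = (1, 0), P = (0, 1), X = (-2, -3) — the answer is frame-independent, so this choice is without loss of generality.
1. T lies on line WP with WT:TP = 3:2 ⇒ T = (2/5, 3/5)
2. N is the intersection of line XP and line WB ⇒ N = (-1/2, 0)
2·[PNT] = 3/5, 2·[TPB] = 2/5
[PNT]:[TPB] = 3/5:2/5 = 3/2

[PNT]:[TPB] = 3/2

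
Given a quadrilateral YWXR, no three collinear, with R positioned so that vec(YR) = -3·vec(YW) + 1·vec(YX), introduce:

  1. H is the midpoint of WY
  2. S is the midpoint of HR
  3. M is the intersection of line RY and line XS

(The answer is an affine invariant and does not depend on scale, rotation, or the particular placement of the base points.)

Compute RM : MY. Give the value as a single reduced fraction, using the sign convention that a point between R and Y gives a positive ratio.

RM:MY = 6/5

Assign Y = (0, 0), W = (1, 0), X = (0, 1), R = (-3, 1) — the answer is frame-independent, so this choice is without loss of generality.
1. H is the midpoint of WY ⇒ H = (1/2, 0)
2. S is the midpoint of HR ⇒ S = (-5/4, 1/2)
3. M is the intersection of line RY and line XS ⇒ M = (-15/11, 5/11)
M = R + t·(Y−R) with t = 6/11, so RM:MY = t:(1−t) = 6/11:5/11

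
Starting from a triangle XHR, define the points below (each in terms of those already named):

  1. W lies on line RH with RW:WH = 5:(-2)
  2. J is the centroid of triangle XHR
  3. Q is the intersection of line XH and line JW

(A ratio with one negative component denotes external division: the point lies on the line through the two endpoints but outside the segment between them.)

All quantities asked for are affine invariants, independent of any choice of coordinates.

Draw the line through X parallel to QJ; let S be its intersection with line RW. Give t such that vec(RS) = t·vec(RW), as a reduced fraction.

t = 12/5

Work in coordinates with X = (0, 0), H = (1, 0), R = (0, 1).
1. W lies on line RH with RW:WH = 5:(-2) ⇒ W = (5/3, -2/3)
2. J is the centroid of triangle XHR ⇒ J = (1/3, 1/3)
3. Q is the intersection of line XH and line JW ⇒ Q = (7/9, 0)
through X parallel to QJ: direction (-4/9, 1/3); meets RW at S = (4, -3)
S = R + t·(W−R) with t = 12/5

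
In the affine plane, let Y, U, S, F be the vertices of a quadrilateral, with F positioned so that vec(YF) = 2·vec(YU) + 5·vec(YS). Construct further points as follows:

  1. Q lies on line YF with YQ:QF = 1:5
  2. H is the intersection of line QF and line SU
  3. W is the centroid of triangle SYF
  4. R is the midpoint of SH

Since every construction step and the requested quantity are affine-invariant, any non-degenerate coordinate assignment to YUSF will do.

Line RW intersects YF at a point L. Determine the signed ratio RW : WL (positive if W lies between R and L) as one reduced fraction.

RW:WL = 1/2

Choose coordinates Y = (0, 0), U = (1, 0), S = (0, 1), F = (2, 5).
1. Q lies on line YF with YQ:QF = 1:5 ⇒ Q = (1/3, 5/6)
2. H is the intersection of line QF and line SU ⇒ H = (2/7, 5/7)
3. W is the centroid of triangle SYF ⇒ W = (2/3, 2)
4. R is the midpoint of SH ⇒ R = (1/7, 6/7)
line RW meets YF at L = (12/7, 30/7)
W = R + t·(L−R) with t = 1/3, so RW:WL = 1/3:2/3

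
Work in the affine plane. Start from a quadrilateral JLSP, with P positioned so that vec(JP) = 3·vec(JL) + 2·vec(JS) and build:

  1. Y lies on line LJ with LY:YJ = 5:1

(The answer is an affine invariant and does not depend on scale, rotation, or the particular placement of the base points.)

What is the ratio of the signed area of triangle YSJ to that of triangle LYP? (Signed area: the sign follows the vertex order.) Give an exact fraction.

[YSJ]:[LYP] = -1/10

Choose coordinates J = (0, 0), L = (1, 0), S = (0, 1), P = (3, 2).
1. Y lies on line LJ with LY:YJ = 5:1 ⇒ Y = (1/6, 0)
2·[YSJ] = 1/6, 2·[LYP] = -5/3
[YSJ]:[LYP] = 1/6:-5/3 = -1/10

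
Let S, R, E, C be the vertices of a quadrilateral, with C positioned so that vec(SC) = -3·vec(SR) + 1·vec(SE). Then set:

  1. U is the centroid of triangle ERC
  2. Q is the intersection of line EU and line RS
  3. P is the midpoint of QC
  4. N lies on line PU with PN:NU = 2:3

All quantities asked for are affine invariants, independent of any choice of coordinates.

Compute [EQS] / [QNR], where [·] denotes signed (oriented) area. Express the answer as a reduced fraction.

Assign S = (0, 0), R = (1, 0), E = (0, 1), C = (-3, 1) — the answer is frame-independent, so this choice is without loss of generality.
1. U is the centroid of triangle ERC ⇒ U = (-2/3, 2/3)
2. Q is the intersection of line EU and line RS ⇒ Q = (-2, 0)
3. P is the midpoint of QC ⇒ P = (-5/2, 1/2)
4. N lies on line PU with PN:NU = 2:3 ⇒ N = (-53/30, 17/30)
2·[EQS] = 2, 2·[QNR] = -17/10
[EQS]:[QNR] = 2:-17/10 = -20/17

[EQS]:[QNR] = -20/17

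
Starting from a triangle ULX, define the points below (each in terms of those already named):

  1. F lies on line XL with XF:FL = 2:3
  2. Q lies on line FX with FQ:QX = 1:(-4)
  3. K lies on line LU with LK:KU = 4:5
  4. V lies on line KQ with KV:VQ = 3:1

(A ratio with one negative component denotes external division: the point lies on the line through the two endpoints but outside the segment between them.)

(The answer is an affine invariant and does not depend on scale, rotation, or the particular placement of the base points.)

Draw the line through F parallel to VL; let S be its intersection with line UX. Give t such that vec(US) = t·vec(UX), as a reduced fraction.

Work in coordinates with U = (0, 0), L = (1, 0), X = (0, 1).
1. F lies on line XL with XF:FL = 2:3 ⇒ F = (2/5, 3/5)
2. Q lies on line FX with FQ:QX = 1:(-4) ⇒ Q = (8/15, 7/15)
3. K lies on line LU with LK:KU = 4:5 ⇒ K = (5/9, 0)
4. V lies on line KQ with KV:VQ = 3:1 ⇒ V = (97/180, 7/20)
through F parallel to VL: direction (83/180, -7/20); meets UX at S = (0, 75/83)
S = U + t·(X−U) with t = 75/83

t = 75/83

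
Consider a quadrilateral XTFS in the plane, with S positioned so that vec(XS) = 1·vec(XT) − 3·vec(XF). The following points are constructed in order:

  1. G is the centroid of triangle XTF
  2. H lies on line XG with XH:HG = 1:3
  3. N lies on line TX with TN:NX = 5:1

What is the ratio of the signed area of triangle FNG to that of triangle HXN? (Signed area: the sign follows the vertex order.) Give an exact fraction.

Choose coordinates X = (0, 0), T = (1, 0), F = (0, 1), S = (1, -3).
1. G is the centroid of triangle XTF ⇒ G = (1/3, 1/3)
2. H lies on line XG with XH:HG = 1:3 ⇒ H = (1/12, 1/12)
3. N lies on line TX with TN:NX = 5:1 ⇒ N = (1/6, 0)
2·[FNG] = 2/9, 2·[HXN] = 1/72
[FNG]:[HXN] = 2/9:1/72 = 16

[FNG]:[HXN] = 16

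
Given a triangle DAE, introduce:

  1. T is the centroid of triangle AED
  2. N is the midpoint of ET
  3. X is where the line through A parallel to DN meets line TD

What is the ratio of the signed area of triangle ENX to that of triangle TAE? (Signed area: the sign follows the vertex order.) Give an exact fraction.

[ENX]:[TAE] = 3/2

Work in coordinates with D = (0, 0), A = (1, 0), E = (0, 1).
1. T is the centroid of triangle AED ⇒ T = (1/3, 1/3)
2. N is the midpoint of ET ⇒ N = (1/6, 2/3)
3. X is where the line through A parallel to DN meets line TD ⇒ X = (4/3, 4/3)
2·[ENX] = 1/2, 2·[TAE] = 1/3
[ENX]:[TAE] = 1/2:1/3 = 3/2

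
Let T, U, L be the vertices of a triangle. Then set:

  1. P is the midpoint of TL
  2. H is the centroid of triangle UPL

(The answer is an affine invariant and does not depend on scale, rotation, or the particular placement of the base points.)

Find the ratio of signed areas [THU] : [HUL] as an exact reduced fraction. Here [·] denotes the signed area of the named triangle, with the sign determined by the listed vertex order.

[THU]:[HUL] = -3

Set T = (0, 0), U = (1, 0), L = (0, 1); any affine frame gives the same invariant.
1. P is the midpoint of TL ⇒ P = (0, 1/2)
2. H is the centroid of triangle UPL ⇒ H = (1/3, 1/2)
2·[THU] = -1/2, 2·[HUL] = 1/6
[THU]:[HUL] = -1/2:1/6 = -3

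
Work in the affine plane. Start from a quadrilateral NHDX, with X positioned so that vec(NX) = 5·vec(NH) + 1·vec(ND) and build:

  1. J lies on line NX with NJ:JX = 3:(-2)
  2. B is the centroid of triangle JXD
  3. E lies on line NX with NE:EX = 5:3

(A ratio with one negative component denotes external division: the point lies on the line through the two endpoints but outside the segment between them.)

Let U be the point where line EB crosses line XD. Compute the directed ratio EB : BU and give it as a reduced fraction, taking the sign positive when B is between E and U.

Assign N = (0, 0), H = (1, 0), D = (0, 1), X = (5, 1) — the answer is frame-independent, so this choice is without loss of generality.
1. J lies on line NX with NJ:JX = 3:(-2) ⇒ J = (15, 3)
2. B is the centroid of triangle JXD ⇒ B = (20/3, 5/3)
3. E lies on line NX with NE:EX = 5:3 ⇒ E = (25/8, 5/8)
line EB meets XD at U = (22/5, 1)
B = E + t·(U−E) with t = 25/9, so EB:BU = 25/9:-16/9

EB:BU = -25/16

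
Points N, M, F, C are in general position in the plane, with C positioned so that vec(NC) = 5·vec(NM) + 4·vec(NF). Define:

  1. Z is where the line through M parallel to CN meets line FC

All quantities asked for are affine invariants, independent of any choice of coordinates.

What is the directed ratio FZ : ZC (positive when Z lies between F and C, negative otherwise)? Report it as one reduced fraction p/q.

FZ:ZC = -9/4

Assign N = (0, 0), M = (1, 0), F = (0, 1), C = (5, 4) — the answer is frame-independent, so this choice is without loss of generality.
1. Z is where the line through M parallel to CN meets line FC ⇒ Z = (9, 32/5)
Z = F + t·(C−F) with t = 9/5, so FZ:ZC = t:(1−t) = 9/5:-4/5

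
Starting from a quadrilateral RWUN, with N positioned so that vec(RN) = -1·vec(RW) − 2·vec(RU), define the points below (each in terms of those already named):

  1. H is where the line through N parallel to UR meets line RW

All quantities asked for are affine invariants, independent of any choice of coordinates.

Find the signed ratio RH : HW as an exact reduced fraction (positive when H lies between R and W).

Work in coordinates with R = (0, 0), W = (1, 0), U = (0, 1), N = (-1, -2).
1. H is where the line through N parallel to UR meets line RW ⇒ H = (-1, 0)
H = R + t·(W−R) with t = -1, so RH:HW = t:(1−t) = -1:2

RH:HW = -1/2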